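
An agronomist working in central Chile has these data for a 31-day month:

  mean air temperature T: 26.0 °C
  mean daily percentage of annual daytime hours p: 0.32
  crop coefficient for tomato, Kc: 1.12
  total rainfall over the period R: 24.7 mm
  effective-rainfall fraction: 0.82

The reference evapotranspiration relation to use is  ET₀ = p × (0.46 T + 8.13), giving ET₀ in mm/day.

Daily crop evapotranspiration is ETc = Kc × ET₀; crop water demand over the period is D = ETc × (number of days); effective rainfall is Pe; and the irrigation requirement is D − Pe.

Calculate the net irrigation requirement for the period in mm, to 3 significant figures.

ET₀ = 0.32 × (0.46 × 26.0 + 8.13) = 0.32 × 20.090 = 6.4288 mm/d
ETc = Kc × ET₀ = 1.12 × 6.4288 = 7.2003 mm/d
Crop demand D = ETc × 31 d = 7.2003 × 31 = 223.209 mm
Pe = 0.82 × 24.7 = 20.254 mm
D − Pe = 223.209 − 20.254 = 202.955 mm

203 mm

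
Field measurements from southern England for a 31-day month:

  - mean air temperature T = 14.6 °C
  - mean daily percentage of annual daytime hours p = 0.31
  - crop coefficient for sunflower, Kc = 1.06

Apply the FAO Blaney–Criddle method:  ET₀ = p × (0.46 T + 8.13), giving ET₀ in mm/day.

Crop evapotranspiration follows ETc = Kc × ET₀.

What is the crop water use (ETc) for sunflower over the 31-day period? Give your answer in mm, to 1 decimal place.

151.2 mm

ET₀ = 0.31 × (0.46 × 14.6 + 8.13) = 0.31 × 14.846 = 4.6023 mm/d
ETc = Kc × ET₀ = 1.06 × 4.6023 = 4.8784 mm/d
Over 31 days: 4.8784 × 31 = 151.230 mm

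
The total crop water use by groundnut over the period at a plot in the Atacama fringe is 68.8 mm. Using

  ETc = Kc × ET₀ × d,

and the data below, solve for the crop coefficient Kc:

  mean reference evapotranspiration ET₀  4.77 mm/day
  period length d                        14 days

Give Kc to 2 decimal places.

ETc = Kc × ET₀ × d  ⇒  Kc = ETc / (ET₀ × d)
Kc = 68.8 / (4.77 × 14) = 68.8 / 66.78 = 1.0302

1.03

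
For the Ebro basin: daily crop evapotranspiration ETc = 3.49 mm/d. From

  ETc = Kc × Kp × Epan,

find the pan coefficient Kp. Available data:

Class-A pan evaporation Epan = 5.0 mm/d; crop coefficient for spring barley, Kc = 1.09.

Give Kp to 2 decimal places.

ETc = Kc × Kp × Epan  ⇒  Kp = ETc / (Kc × Epan)
Kp = 3.49 / (1.09 × 5.0) = 3.49 / 5.450 = 0.6404

0.64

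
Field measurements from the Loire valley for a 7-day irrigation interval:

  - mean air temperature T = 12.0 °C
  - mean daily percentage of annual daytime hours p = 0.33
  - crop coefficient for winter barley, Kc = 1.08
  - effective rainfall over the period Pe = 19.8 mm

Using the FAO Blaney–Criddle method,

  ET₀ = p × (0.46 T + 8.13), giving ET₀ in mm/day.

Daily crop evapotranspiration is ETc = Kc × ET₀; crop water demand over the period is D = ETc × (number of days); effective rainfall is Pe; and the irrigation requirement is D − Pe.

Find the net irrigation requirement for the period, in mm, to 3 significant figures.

14.3 mm

ET₀ = 0.33 × (0.46 × 12.0 + 8.13) = 0.33 × 13.650 = 4.5045 mm/d
ETc = Kc × ET₀ = 1.08 × 4.5045 = 4.8649 mm/d
Crop demand D = ETc × 7 d = 4.8649 × 7 = 34.054 mm
D − Pe = 34.054 − 19.8 = 14.254 mm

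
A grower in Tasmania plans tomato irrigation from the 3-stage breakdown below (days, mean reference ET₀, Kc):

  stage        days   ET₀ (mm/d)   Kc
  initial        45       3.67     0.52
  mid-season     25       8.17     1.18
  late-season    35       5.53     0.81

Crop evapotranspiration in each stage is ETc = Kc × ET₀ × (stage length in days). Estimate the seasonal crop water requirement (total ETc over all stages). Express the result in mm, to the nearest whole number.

initial: 0.52 × 3.67 × 45 = 85.88 mm
mid-season: 1.18 × 8.17 × 25 = 241.02 mm
late-season: 0.81 × 5.53 × 35 = 156.78 mm
Seasonal total = 483.68 mm

484 mm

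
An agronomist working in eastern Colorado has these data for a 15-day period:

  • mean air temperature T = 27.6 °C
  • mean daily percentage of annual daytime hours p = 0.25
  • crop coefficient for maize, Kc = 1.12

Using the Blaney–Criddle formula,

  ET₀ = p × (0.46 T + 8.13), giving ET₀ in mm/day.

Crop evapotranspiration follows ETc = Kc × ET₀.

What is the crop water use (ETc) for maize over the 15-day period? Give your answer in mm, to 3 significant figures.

87.5 mm

ET₀ = 0.25 × (0.46 × 27.6 + 8.13) = 0.25 × 20.826 = 5.2065 mm/d
ETc = Kc × ET₀ = 1.12 × 5.2065 = 5.8313 mm/d
Over 15 days: 5.8313 × 15 = 87.470 mm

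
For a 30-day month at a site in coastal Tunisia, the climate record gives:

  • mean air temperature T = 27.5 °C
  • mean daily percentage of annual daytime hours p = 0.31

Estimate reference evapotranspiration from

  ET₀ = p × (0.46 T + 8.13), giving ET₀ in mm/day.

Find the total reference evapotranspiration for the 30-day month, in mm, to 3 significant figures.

ET₀ = 0.31 × (0.46 × 27.5 + 8.13) = 0.31 × 20.780 = 6.4418 mm/d
Monthly total = 6.4418 × 30 = 193.254 mm

193 mm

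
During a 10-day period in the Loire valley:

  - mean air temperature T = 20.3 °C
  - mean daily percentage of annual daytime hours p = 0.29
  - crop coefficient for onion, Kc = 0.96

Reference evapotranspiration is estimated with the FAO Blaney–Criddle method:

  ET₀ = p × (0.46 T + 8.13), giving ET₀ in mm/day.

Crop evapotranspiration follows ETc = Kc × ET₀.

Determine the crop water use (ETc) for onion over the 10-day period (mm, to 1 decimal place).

ET₀ = 0.29 × (0.46 × 20.3 + 8.13) = 0.29 × 17.468 = 5.0657 mm/d
ETc = Kc × ET₀ = 0.96 × 5.0657 = 4.8631 mm/d
Over 10 days: 4.8631 × 10 = 48.631 mm

48.6 mm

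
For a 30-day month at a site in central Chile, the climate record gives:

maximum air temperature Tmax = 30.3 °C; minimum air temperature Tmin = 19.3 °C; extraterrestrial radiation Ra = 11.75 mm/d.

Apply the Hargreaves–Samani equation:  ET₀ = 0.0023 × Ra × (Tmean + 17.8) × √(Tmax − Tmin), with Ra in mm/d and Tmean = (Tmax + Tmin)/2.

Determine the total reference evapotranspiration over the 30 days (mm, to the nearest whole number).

Tmean = (30.3 + 19.3)/2 = 24.80 °C
ET₀ = 0.0023 × 11.75 × (24.80 + 17.8) × √11.0 = 0.0023 × 11.75 × 42.60 × 3.3166 = 3.8183 mm/d
Over 30 days: 3.8183 × 30 = 114.549 mm

115 mm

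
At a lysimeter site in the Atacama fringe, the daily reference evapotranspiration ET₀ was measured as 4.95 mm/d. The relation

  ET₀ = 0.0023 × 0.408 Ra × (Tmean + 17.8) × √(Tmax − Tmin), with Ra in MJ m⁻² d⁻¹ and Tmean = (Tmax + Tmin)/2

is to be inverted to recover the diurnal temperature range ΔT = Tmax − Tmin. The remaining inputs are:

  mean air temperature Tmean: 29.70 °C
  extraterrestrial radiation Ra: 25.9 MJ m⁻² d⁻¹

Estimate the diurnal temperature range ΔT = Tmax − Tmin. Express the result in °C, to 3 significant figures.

√ΔT = ET₀ / [0.0023 × 0.408 × Ra × (Tmean+17.8)] = 4.95 / (0.0023 × 10.5672 × 47.50) = 4.2877
ΔT = 4.2877² = 18.384 °C

18.4 °C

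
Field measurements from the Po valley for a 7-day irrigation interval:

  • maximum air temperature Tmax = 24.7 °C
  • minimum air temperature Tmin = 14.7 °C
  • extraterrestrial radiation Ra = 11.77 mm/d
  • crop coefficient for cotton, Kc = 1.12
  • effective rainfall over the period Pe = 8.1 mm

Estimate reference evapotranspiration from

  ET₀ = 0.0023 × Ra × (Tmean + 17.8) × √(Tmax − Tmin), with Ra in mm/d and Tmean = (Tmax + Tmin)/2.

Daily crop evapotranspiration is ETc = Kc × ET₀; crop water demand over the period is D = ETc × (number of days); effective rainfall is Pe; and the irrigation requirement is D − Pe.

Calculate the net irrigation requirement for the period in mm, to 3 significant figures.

17.1 mm

Tmean = (24.7 + 14.7)/2 = 19.70 °C
ET₀ = 0.0023 × 11.77 × (19.70 + 17.8) × √10.0 = 0.0023 × 11.77 × 37.50 × 3.1623 = 3.2102 mm/d
ETc = Kc × ET₀ = 1.12 × 3.2102 = 3.5954 mm/d
Crop demand D = ETc × 7 d = 3.5954 × 7 = 25.168 mm
D − Pe = 25.168 − 8.1 = 17.068 mm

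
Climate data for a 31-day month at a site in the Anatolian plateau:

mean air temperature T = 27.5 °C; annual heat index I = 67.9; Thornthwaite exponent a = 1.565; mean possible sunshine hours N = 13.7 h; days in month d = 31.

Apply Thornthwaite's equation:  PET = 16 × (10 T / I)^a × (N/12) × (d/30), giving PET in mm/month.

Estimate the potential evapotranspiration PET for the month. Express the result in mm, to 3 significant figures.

168 mm

10T/I = 10 × 27.5 / 67.9 = 4.0501
(10T/I)^a = 4.0501^1.565 = 8.9266
Uncorrected PET = 16 × 8.9266 = 142.826 mm
Correction = (N/12)(d/30) = (13.7/12)(31/30) = 1.1797
PET = 142.826 × 1.1797 = 168.492 mm/month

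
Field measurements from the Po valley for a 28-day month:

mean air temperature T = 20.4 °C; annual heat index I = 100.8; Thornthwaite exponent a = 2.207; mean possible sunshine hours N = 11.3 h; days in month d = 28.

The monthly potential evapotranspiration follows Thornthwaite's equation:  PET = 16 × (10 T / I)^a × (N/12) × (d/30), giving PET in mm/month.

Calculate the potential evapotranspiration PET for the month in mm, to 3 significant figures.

66.6 mm

10T/I = 10 × 20.4 / 100.8 = 2.0238
(10T/I)^a = 2.0238^2.207 = 4.7393
Uncorrected PET = 16 × 4.7393 = 75.829 mm
Correction = (N/12)(d/30) = (11.3/12)(28/30) = 0.8789
PET = 75.829 × 0.8789 = 66.646 mm/month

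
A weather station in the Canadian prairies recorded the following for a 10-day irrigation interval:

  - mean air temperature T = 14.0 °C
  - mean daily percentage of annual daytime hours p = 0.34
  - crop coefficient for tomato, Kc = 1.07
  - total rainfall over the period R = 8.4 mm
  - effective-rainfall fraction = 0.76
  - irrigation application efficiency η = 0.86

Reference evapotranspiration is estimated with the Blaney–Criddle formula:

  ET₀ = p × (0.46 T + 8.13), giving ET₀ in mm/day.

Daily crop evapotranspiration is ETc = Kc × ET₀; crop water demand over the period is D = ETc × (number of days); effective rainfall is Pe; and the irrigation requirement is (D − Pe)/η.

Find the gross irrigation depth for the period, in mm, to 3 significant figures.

54.2 mm

ET₀ = 0.34 × (0.46 × 14.0 + 8.13) = 0.34 × 14.570 = 4.9538 mm/d
ETc = Kc × ET₀ = 1.07 × 4.9538 = 5.3006 mm/d
Crop demand D = ETc × 10 d = 5.3006 × 10 = 53.006 mm
Pe = 0.76 × 8.4 = 6.384 mm
D − Pe = 53.006 − 6.384 = 46.622 mm
Gross irrigation = 46.622 / 0.86 = 54.212 mm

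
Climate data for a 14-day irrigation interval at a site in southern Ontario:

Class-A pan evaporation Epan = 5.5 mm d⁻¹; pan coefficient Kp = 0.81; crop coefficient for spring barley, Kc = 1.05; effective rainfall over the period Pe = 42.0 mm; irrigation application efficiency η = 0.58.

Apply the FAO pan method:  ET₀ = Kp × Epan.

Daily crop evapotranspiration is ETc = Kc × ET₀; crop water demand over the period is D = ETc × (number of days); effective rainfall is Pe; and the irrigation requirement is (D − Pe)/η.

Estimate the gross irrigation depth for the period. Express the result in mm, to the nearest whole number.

40 mm

ET₀ = 0.81 × 5.5 = 4.4550 mm/d
ETc = Kc × ET₀ = 1.05 × 4.4550 = 4.6778 mm/d
Crop demand D = ETc × 14 d = 4.6778 × 14 = 65.489 mm
D − Pe = 65.489 − 42.0 = 23.489 mm
Gross irrigation = 23.489 / 0.58 = 40.498 mm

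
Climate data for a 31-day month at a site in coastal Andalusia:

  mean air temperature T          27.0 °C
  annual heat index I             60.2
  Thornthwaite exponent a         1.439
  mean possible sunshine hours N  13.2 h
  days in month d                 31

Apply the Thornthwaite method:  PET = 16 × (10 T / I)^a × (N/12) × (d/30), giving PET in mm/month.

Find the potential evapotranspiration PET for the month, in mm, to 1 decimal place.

10T/I = 10 × 27.0 / 60.2 = 4.4850
(10T/I)^a = 4.4850^1.439 = 8.6673
Uncorrected PET = 16 × 8.6673 = 138.677 mm
Correction = (N/12)(d/30) = (13.2/12)(31/30) = 1.1367
PET = 138.677 × 1.1367 = 157.634 mm/month

157.6 mm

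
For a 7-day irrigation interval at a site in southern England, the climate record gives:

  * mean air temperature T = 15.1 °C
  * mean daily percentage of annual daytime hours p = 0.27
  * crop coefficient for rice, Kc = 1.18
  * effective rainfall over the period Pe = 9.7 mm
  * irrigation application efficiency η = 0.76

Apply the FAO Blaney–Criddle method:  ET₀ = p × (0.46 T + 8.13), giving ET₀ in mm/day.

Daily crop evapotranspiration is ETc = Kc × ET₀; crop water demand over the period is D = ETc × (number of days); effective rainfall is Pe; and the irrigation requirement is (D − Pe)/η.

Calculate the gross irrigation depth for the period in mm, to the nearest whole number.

ET₀ = 0.27 × (0.46 × 15.1 + 8.13) = 0.27 × 15.076 = 4.0705 mm/d
ETc = Kc × ET₀ = 1.18 × 4.0705 = 4.8032 mm/d
Crop demand D = ETc × 7 d = 4.8032 × 7 = 33.622 mm
D − Pe = 33.622 − 9.7 = 23.922 mm
Gross irrigation = 23.922 / 0.76 = 31.476 mm

31 mm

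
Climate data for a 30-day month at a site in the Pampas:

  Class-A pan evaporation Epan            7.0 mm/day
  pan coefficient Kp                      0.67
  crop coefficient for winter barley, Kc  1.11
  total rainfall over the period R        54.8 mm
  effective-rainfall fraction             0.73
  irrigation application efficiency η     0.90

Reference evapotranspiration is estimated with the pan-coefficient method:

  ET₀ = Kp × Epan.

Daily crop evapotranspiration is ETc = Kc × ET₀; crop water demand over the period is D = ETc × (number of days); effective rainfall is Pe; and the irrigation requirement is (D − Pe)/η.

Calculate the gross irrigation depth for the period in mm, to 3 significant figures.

ET₀ = 0.67 × 7.0 = 4.6900 mm/d
ETc = Kc × ET₀ = 1.11 × 4.6900 = 5.2059 mm/d
Crop demand D = ETc × 30 d = 5.2059 × 30 = 156.177 mm
Pe = 0.73 × 54.8 = 40.004 mm
D − Pe = 156.177 − 40.004 = 116.173 mm
Gross irrigation = 116.173 / 0.90 = 129.081 mm

129 mm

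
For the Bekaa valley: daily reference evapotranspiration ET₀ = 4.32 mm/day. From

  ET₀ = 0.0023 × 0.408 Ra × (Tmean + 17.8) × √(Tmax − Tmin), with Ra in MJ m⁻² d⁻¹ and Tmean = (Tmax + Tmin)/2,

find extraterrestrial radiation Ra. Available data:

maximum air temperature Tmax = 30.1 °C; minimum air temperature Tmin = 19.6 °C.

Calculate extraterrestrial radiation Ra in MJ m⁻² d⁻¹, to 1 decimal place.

Tmean = (30.1+19.6)/2 = 24.85 °C; ΔT = 10.5
Ra = ET₀ / [0.0023 × 0.408 × (Tmean+17.8) × √ΔT]
   = 4.32 / (0.0023 × 0.408 × 42.65 × 3.2404) = 33.310 MJ m⁻² d⁻¹

33.3 MJ m⁻² d⁻¹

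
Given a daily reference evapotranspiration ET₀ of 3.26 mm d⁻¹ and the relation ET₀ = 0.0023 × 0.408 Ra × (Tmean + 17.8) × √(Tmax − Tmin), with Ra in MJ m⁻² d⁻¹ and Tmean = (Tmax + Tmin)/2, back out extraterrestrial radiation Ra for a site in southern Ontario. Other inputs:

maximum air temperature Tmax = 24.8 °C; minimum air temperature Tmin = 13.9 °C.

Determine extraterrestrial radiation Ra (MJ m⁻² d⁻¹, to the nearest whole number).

28 MJ m⁻² d⁻¹

Tmean = (24.8+13.9)/2 = 19.35 °C; ΔT = 10.9
Ra = ET₀ / [0.0023 × 0.408 × (Tmean+17.8) × √ΔT]
   = 3.26 / (0.0023 × 0.408 × 37.15 × 3.3015) = 28.324 MJ m⁻² d⁻¹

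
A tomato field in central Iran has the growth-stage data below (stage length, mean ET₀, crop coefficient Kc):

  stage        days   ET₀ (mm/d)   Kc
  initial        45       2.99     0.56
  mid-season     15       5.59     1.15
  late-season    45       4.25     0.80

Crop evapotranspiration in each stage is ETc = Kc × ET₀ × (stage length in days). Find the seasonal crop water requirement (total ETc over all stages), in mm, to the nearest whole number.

325 mm

initial: 0.56 × 2.99 × 45 = 75.35 mm
mid-season: 1.15 × 5.59 × 15 = 96.43 mm
late-season: 0.80 × 4.25 × 45 = 153.00 mm
Seasonal total = 324.78 mm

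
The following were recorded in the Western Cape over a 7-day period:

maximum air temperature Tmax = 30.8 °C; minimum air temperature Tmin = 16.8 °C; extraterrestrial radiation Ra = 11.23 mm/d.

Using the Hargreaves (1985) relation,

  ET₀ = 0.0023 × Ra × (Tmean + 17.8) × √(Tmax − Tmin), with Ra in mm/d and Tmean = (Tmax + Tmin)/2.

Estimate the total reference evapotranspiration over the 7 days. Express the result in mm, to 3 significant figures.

Tmean = (30.8 + 16.8)/2 = 23.80 °C
ET₀ = 0.0023 × 11.23 × (23.80 + 17.8) × √14.0 = 0.0023 × 11.23 × 41.60 × 3.7417 = 4.0204 mm/d
Over 7 days: 4.0204 × 7 = 28.143 mm

28.1 mm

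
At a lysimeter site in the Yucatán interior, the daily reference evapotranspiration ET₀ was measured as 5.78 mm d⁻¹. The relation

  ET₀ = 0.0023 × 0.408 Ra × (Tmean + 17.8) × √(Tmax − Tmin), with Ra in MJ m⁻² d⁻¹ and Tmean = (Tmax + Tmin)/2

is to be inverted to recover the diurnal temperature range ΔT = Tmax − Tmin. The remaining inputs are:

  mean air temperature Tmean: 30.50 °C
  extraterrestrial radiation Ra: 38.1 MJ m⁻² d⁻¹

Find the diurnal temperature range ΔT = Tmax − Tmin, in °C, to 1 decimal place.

√ΔT = ET₀ / [0.0023 × 0.408 × Ra × (Tmean+17.8)] = 5.78 / (0.0023 × 15.5448 × 48.30) = 3.3471
ΔT = 3.3471² = 11.203 °C

11.2 °C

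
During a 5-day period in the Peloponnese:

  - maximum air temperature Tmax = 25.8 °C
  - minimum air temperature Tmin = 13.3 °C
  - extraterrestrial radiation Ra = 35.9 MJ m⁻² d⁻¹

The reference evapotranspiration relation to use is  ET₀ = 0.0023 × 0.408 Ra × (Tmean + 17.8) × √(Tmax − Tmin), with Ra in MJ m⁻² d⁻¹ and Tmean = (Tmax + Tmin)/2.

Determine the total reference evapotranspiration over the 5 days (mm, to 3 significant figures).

22.2 mm

Tmean = (25.8 + 13.3)/2 = 19.55 °C
0.408 Ra = 0.408 × 35.9 = 14.6472 mm/d equivalent
ET₀ = 0.0023 × 14.6472 × (19.55 + 17.8) × √12.5 = 0.0023 × 14.6472 × 37.35 × 3.5355 = 4.4486 mm/d
Over 5 days: 4.4486 × 5 = 22.243 mm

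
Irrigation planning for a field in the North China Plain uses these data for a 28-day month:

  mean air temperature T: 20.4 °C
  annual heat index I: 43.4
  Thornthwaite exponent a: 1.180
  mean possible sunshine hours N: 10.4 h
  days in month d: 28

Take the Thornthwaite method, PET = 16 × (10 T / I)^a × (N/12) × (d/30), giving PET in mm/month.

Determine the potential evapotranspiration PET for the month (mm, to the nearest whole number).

80 mm

10T/I = 10 × 20.4 / 43.4 = 4.7005
(10T/I)^a = 4.7005^1.180 = 6.2105
Uncorrected PET = 16 × 6.2105 = 99.368 mm
Correction = (N/12)(d/30) = (10.4/12)(28/30) = 0.8089
PET = 99.368 × 0.8089 = 80.379 mm/month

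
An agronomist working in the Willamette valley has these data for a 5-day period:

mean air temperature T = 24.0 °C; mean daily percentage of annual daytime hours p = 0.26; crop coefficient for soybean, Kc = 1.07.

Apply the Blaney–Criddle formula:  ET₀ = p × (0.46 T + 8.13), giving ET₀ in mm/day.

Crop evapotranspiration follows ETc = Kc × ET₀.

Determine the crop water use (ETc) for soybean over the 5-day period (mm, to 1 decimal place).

26.7 mm

ET₀ = 0.26 × (0.46 × 24.0 + 8.13) = 0.26 × 19.170 = 4.9842 mm/d
ETc = Kc × ET₀ = 1.07 × 4.9842 = 5.3331 mm/d
Over 5 days: 5.3331 × 5 = 26.666 mm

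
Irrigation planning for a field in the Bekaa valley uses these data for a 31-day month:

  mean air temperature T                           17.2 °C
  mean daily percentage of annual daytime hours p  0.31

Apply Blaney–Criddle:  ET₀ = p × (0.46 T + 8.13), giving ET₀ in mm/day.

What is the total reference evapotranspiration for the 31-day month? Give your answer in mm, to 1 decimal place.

154.2 mm

ET₀ = 0.31 × (0.46 × 17.2 + 8.13) = 0.31 × 16.042 = 4.9730 mm/d
Monthly total = 4.9730 × 31 = 154.163 mm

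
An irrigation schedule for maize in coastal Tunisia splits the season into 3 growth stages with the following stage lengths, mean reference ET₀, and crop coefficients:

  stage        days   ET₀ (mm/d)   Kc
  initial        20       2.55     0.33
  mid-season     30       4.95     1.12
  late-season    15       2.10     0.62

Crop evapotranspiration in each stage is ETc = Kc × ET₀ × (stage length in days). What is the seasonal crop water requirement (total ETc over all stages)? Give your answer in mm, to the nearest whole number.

203 mm

initial: 0.33 × 2.55 × 20 = 16.83 mm
mid-season: 1.12 × 4.95 × 30 = 166.32 mm
late-season: 0.62 × 2.10 × 15 = 19.53 mm
Seasonal total = 202.68 mm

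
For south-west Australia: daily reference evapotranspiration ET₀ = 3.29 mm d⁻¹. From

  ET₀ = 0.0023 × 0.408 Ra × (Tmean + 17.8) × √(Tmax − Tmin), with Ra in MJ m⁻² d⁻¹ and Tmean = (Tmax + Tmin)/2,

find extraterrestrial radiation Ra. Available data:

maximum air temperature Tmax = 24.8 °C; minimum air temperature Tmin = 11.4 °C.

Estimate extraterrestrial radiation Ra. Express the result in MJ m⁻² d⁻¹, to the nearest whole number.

27 MJ m⁻² d⁻¹

Tmean = (24.8+11.4)/2 = 18.10 °C; ΔT = 13.4
Ra = ET₀ / [0.0023 × 0.408 × (Tmean+17.8) × √ΔT]
   = 3.29 / (0.0023 × 0.408 × 35.90 × 3.6606) = 26.678 MJ m⁻² d⁻¹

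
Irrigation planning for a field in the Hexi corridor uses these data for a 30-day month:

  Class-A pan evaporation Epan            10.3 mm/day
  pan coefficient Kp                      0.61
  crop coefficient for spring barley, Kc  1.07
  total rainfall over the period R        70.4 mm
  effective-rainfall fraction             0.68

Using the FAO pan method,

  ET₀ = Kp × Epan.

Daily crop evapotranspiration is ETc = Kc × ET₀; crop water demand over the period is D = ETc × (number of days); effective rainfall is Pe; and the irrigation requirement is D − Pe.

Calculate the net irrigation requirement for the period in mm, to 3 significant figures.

ET₀ = 0.61 × 10.3 = 6.2830 mm/d
ETc = Kc × ET₀ = 1.07 × 6.2830 = 6.7228 mm/d
Crop demand D = ETc × 30 d = 6.7228 × 30 = 201.684 mm
Pe = 0.68 × 70.4 = 47.872 mm
D − Pe = 201.684 − 47.872 = 153.812 mm

154 mm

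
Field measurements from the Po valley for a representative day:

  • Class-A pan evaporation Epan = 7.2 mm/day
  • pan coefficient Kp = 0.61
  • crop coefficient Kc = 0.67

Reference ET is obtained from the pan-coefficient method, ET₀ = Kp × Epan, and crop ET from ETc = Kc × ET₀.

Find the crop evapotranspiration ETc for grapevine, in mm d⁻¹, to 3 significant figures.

2.94 mm d⁻¹

ET₀ = 0.61 × 7.2 = 4.3920 mm/d
ETc = Kc × ET₀ = 0.67 × 4.3920 = 2.9426 mm/d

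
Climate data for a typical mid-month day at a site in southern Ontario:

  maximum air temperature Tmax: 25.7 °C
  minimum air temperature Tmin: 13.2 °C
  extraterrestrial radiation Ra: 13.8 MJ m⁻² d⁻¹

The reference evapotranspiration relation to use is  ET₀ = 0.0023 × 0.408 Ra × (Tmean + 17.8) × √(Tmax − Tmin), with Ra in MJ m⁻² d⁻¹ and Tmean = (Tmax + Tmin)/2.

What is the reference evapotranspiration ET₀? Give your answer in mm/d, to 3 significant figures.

Tmean = (25.7 + 13.2)/2 = 19.45 °C
0.408 Ra = 0.408 × 13.8 = 5.6304 mm/d equivalent
ET₀ = 0.0023 × 5.6304 × (19.45 + 17.8) × √12.5 = 0.0023 × 5.6304 × 37.25 × 3.5355 = 1.7055 mm/d

1.71 mm/d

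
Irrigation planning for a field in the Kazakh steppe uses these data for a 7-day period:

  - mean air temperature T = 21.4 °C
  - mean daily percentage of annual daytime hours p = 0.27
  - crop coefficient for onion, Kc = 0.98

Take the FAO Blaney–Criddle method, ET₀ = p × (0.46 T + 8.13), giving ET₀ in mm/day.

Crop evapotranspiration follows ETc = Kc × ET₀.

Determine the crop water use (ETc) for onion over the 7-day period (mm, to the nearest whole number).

ET₀ = 0.27 × (0.46 × 21.4 + 8.13) = 0.27 × 17.974 = 4.8530 mm/d
ETc = Kc × ET₀ = 0.98 × 4.8530 = 4.7559 mm/d
Over 7 days: 4.7559 × 7 = 33.291 mm

33 mm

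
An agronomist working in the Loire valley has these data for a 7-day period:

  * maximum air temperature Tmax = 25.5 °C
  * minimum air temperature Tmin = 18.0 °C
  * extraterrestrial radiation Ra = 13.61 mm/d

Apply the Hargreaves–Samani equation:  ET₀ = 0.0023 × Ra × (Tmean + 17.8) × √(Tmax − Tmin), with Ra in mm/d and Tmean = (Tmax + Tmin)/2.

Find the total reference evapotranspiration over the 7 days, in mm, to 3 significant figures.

23.7 mm

Tmean = (25.5 + 18.0)/2 = 21.75 °C
ET₀ = 0.0023 × 13.61 × (21.75 + 17.8) × √7.5 = 0.0023 × 13.61 × 39.55 × 2.7386 = 3.3905 mm/d
Over 7 days: 3.3905 × 7 = 23.734 mm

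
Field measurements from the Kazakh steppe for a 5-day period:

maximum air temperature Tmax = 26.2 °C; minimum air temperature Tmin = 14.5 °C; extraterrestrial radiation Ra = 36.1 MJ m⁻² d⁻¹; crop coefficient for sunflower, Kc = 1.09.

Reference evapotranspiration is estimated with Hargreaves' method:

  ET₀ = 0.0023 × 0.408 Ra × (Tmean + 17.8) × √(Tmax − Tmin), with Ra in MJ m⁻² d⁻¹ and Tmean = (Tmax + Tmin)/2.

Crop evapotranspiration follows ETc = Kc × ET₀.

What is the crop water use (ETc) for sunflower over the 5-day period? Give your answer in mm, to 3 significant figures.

24.1 mm

Tmean = (26.2 + 14.5)/2 = 20.35 °C
0.408 Ra = 0.408 × 36.1 = 14.7288 mm/d equivalent
ET₀ = 0.0023 × 14.7288 × (20.35 + 17.8) × √11.7 = 0.0023 × 14.7288 × 38.15 × 3.4205 = 4.4206 mm/d
ETc = Kc × ET₀ = 1.09 × 4.4206 = 4.8185 mm/d
Over 5 days: 4.8185 × 5 = 24.093 mm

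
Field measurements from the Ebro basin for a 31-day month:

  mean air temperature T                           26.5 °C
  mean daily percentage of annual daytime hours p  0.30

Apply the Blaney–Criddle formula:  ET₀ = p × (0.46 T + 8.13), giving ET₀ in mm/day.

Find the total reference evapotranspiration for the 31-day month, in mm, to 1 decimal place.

189.0 mm

ET₀ = 0.30 × (0.46 × 26.5 + 8.13) = 0.30 × 20.320 = 6.0960 mm/d
Monthly total = 6.0960 × 31 = 188.976 mm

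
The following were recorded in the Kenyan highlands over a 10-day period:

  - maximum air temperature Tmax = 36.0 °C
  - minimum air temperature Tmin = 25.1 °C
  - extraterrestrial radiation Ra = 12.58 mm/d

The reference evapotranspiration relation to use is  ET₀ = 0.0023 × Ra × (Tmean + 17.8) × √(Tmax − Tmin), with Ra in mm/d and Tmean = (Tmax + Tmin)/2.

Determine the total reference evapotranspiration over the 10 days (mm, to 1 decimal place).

46.2 mm

Tmean = (36.0 + 25.1)/2 = 30.55 °C
ET₀ = 0.0023 × 12.58 × (30.55 + 17.8) × √10.9 = 0.0023 × 12.58 × 48.35 × 3.3015 = 4.6187 mm/d
Over 10 days: 4.6187 × 10 = 46.187 mm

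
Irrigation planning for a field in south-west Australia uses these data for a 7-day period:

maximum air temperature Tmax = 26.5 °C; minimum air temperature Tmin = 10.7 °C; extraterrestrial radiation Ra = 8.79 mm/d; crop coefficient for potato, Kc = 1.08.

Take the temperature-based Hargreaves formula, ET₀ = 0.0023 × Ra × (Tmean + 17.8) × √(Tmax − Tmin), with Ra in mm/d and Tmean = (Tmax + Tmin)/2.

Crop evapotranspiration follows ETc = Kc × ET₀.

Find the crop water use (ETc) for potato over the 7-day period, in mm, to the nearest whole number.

Tmean = (26.5 + 10.7)/2 = 18.60 °C
ET₀ = 0.0023 × 8.79 × (18.60 + 17.8) × √15.8 = 0.0023 × 8.79 × 36.40 × 3.9749 = 2.9251 mm/d
ETc = Kc × ET₀ = 1.08 × 2.9251 = 3.1591 mm/d
Over 7 days: 3.1591 × 7 = 22.114 mm

22 mm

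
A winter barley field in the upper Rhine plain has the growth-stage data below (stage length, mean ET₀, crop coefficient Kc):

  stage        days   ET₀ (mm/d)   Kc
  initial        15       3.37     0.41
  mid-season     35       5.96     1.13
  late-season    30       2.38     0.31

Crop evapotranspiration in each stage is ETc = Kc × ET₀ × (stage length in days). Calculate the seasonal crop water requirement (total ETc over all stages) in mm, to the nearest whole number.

279 mm

initial: 0.41 × 3.37 × 15 = 20.73 mm
mid-season: 1.13 × 5.96 × 35 = 235.72 mm
late-season: 0.31 × 2.38 × 30 = 22.13 mm
Seasonal total = 278.58 mm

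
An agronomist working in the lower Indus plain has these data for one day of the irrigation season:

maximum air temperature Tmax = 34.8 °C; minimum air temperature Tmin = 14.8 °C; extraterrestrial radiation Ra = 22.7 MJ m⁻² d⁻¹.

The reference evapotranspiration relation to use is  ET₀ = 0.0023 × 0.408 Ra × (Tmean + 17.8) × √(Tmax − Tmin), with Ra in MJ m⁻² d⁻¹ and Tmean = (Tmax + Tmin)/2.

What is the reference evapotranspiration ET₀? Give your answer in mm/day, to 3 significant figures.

4.06 mm/day

Tmean = (34.8 + 14.8)/2 = 24.80 °C
0.408 Ra = 0.408 × 22.7 = 9.2616 mm/d equivalent
ET₀ = 0.0023 × 9.2616 × (24.80 + 17.8) × √20.0 = 0.0023 × 9.2616 × 42.60 × 4.4721 = 4.0582 mm/d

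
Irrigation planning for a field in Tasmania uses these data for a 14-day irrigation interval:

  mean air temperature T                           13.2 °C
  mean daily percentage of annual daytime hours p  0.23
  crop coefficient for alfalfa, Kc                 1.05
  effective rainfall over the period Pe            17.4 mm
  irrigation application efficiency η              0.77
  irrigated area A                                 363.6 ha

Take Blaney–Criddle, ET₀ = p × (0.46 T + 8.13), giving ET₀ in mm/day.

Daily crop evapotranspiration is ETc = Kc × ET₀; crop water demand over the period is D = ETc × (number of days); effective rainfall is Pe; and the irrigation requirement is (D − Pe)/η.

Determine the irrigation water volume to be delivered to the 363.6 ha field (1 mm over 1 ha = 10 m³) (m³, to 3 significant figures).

145000 m³

ET₀ = 0.23 × (0.46 × 13.2 + 8.13) = 0.23 × 14.202 = 3.2665 mm/d
ETc = Kc × ET₀ = 1.05 × 3.2665 = 3.4298 mm/d
Crop demand D = ETc × 14 d = 3.4298 × 14 = 48.017 mm
D − Pe = 48.017 − 17.4 = 30.617 mm
Gross irrigation = 30.617 / 0.77 = 39.762 mm
Volume = 39.762 mm × 363.6 ha × 10 = 144574.6 m³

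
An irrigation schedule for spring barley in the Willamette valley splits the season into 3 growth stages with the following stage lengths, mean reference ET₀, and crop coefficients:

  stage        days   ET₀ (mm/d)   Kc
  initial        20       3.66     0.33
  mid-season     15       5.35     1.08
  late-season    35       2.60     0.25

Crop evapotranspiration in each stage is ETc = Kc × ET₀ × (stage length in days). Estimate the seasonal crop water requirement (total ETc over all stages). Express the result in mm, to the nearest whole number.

134 mm

initial: 0.33 × 3.66 × 20 = 24.16 mm
mid-season: 1.08 × 5.35 × 15 = 86.67 mm
late-season: 0.25 × 2.60 × 35 = 22.75 mm
Seasonal total = 133.58 mm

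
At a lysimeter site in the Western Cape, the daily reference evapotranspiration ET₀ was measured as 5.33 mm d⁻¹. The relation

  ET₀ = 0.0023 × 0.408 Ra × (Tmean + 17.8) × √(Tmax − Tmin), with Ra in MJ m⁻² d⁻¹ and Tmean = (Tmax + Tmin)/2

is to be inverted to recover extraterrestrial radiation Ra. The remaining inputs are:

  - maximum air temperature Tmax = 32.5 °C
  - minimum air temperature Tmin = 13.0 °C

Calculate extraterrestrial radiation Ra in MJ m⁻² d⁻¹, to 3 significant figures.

31.7 MJ m⁻² d⁻¹

Tmean = (32.5+13.0)/2 = 22.75 °C; ΔT = 19.5
Ra = ET₀ / [0.0023 × 0.408 × (Tmean+17.8) × √ΔT]
   = 5.33 / (0.0023 × 0.408 × 40.55 × 4.4159) = 31.720 MJ m⁻² d⁻¹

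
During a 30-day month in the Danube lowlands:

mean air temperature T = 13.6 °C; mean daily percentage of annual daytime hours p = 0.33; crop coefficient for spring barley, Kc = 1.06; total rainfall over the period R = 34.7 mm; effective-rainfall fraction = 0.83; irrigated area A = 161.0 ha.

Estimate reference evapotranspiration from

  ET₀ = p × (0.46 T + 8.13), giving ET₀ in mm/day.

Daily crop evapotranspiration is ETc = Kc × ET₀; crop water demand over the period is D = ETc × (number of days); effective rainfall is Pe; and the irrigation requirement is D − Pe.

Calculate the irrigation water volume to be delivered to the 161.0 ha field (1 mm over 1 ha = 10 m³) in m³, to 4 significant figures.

196700 m³

ET₀ = 0.33 × (0.46 × 13.6 + 8.13) = 0.33 × 14.386 = 4.7474 mm/d
ETc = Kc × ET₀ = 1.06 × 4.7474 = 5.0322 mm/d
Crop demand D = ETc × 30 d = 5.0322 × 30 = 150.966 mm
Pe = 0.83 × 34.7 = 28.801 mm
D − Pe = 150.966 − 28.801 = 122.165 mm
Volume = 122.165 mm × 161.0 ha × 10 = 196685.7 m³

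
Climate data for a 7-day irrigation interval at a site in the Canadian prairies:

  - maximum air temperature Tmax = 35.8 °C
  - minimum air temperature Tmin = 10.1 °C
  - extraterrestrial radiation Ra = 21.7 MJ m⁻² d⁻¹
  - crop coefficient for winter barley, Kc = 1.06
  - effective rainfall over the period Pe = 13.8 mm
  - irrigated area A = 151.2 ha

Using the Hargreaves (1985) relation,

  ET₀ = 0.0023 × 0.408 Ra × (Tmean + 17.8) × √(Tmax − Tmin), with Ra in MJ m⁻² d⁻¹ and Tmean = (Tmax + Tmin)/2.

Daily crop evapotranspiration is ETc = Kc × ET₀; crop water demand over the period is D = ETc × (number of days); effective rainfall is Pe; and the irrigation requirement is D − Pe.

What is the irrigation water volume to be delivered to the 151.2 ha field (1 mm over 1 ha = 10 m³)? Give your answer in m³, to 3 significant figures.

Tmean = (35.8 + 10.1)/2 = 22.95 °C
0.408 Ra = 0.408 × 21.7 = 8.8536 mm/d equivalent
ET₀ = 0.0023 × 8.8536 × (22.95 + 17.8) × √25.7 = 0.0023 × 8.8536 × 40.75 × 5.0695 = 4.2067 mm/d
ETc = Kc × ET₀ = 1.06 × 4.2067 = 4.4591 mm/d
Crop demand D = ETc × 7 d = 4.4591 × 7 = 31.214 mm
D − Pe = 31.214 − 13.8 = 17.414 mm
Volume = 17.414 mm × 151.2 ha × 10 = 26330.0 m³

26300 m³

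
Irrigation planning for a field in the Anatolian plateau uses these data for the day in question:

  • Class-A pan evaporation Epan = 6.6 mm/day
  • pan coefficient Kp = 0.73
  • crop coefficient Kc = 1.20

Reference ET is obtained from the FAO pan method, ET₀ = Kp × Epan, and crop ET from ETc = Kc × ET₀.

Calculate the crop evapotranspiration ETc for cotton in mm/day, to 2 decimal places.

5.78 mm/day

ET₀ = 0.73 × 6.6 = 4.8180 mm/d
ETc = Kc × ET₀ = 1.20 × 4.8180 = 5.7816 mm/d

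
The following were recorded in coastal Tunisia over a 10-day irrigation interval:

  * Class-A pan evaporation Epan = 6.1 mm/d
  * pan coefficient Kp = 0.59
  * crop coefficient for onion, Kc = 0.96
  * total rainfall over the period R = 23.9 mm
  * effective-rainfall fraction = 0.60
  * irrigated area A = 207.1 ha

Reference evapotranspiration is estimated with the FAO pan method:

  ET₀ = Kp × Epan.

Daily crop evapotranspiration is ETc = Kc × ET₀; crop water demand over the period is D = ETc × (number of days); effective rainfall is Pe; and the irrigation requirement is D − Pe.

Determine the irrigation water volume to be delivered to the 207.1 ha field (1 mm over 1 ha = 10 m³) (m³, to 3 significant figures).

ET₀ = 0.59 × 6.1 = 3.5990 mm/d
ETc = Kc × ET₀ = 0.96 × 3.5990 = 3.4550 mm/d
Crop demand D = ETc × 10 d = 3.4550 × 10 = 34.550 mm
Pe = 0.60 × 23.9 = 14.340 mm
D − Pe = 34.550 − 14.340 = 20.210 mm
Volume = 20.210 mm × 207.1 ha × 10 = 41854.9 m³

41900 m³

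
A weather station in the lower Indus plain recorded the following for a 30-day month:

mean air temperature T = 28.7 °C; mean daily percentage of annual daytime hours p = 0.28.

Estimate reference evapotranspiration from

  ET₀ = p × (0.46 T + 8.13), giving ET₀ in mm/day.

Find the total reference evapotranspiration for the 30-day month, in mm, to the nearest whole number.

179 mm

ET₀ = 0.28 × (0.46 × 28.7 + 8.13) = 0.28 × 21.332 = 5.9730 mm/d
Monthly total = 5.9730 × 30 = 179.190 mm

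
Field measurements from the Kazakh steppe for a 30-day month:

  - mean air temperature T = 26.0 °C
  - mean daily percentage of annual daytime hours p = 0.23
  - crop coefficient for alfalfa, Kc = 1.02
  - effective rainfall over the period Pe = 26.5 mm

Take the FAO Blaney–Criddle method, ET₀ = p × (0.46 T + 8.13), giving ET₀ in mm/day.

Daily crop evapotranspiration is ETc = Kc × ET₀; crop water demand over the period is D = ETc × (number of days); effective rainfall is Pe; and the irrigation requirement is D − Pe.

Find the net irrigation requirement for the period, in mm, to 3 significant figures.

ET₀ = 0.23 × (0.46 × 26.0 + 8.13) = 0.23 × 20.090 = 4.6207 mm/d
ETc = Kc × ET₀ = 1.02 × 4.6207 = 4.7131 mm/d
Crop demand D = ETc × 30 d = 4.7131 × 30 = 141.393 mm
D − Pe = 141.393 − 26.5 = 114.893 mm

115 mm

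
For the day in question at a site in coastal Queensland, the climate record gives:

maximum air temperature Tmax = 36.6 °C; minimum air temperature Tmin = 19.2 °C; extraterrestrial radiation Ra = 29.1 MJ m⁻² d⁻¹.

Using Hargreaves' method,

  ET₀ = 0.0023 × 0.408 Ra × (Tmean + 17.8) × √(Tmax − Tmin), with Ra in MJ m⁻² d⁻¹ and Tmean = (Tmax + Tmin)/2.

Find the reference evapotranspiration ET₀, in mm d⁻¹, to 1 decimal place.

5.2 mm d⁻¹

Tmean = (36.6 + 19.2)/2 = 27.90 °C
0.408 Ra = 0.408 × 29.1 = 11.8728 mm/d equivalent
ET₀ = 0.0023 × 11.8728 × (27.90 + 17.8) × √17.4 = 0.0023 × 11.8728 × 45.70 × 4.1713 = 5.2056 mm/d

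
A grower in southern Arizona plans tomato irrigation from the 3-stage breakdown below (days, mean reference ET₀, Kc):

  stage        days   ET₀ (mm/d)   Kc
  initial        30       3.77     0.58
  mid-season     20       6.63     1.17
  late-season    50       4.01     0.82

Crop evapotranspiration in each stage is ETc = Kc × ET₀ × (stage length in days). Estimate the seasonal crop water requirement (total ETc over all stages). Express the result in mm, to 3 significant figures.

385 mm

initial: 0.58 × 3.77 × 30 = 65.60 mm
mid-season: 1.17 × 6.63 × 20 = 155.14 mm
late-season: 0.82 × 4.01 × 50 = 164.41 mm
Seasonal total = 385.15 mm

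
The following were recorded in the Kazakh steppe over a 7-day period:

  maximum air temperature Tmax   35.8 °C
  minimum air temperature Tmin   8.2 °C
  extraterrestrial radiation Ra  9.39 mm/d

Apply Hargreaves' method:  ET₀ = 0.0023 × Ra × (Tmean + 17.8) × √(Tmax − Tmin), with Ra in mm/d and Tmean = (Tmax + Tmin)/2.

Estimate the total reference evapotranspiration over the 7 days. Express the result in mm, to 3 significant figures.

31.6 mm

Tmean = (35.8 + 8.2)/2 = 22.00 °C
ET₀ = 0.0023 × 9.39 × (22.00 + 17.8) × √27.6 = 0.0023 × 9.39 × 39.80 × 5.2536 = 4.5158 mm/d
Over 7 days: 4.5158 × 7 = 31.611 mm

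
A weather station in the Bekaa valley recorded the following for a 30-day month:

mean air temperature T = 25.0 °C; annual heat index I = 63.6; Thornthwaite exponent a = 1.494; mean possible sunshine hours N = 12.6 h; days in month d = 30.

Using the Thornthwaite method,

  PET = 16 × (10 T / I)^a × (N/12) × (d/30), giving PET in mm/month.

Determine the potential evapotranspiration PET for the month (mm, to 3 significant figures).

10T/I = 10 × 25.0 / 63.6 = 3.9308
(10T/I)^a = 3.9308^1.494 = 7.7296
Uncorrected PET = 16 × 7.7296 = 123.674 mm
Correction = (N/12)(d/30) = (12.6/12)(30/30) = 1.0500
PET = 123.674 × 1.0500 = 129.858 mm/month

130 mm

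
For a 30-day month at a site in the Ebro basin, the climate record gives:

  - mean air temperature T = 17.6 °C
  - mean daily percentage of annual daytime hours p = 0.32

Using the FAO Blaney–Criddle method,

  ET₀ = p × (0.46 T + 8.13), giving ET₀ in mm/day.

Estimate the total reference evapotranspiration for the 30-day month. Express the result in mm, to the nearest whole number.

156 mm

ET₀ = 0.32 × (0.46 × 17.6 + 8.13) = 0.32 × 16.226 = 5.1923 mm/d
Monthly total = 5.1923 × 30 = 155.769 mm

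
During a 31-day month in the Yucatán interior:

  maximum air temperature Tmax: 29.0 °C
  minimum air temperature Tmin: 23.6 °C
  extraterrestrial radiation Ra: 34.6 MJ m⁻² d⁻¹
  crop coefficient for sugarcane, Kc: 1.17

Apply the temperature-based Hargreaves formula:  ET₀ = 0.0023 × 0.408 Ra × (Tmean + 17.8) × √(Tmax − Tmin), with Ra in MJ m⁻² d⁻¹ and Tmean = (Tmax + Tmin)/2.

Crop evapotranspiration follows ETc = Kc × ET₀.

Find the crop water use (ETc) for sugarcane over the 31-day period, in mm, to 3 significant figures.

Tmean = (29.0 + 23.6)/2 = 26.30 °C
0.408 Ra = 0.408 × 34.6 = 14.1168 mm/d equivalent
ET₀ = 0.0023 × 14.1168 × (26.30 + 17.8) × √5.4 = 0.0023 × 14.1168 × 44.10 × 2.3238 = 3.3274 mm/d
ETc = Kc × ET₀ = 1.17 × 3.3274 = 3.8931 mm/d
Over 31 days: 3.8931 × 31 = 120.686 mm

121 mm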